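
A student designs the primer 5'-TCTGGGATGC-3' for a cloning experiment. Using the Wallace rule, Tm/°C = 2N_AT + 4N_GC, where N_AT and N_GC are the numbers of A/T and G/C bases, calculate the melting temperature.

T=3, C=2, A=1, G=4
A+T = 4, G+C = 6
Tm = 4·6 + 2·4 = 24 + 8 = 32°C

32°C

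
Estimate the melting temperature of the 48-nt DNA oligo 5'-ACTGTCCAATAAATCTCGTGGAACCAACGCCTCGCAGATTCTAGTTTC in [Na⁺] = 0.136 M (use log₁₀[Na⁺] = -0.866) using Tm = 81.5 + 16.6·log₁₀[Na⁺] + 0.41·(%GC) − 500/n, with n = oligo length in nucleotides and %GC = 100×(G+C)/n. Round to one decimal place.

75.5°C

Length n = 48. Base counts: T=13, A=13, G=8, C=14
G+C = 22, so %GC = 22/48 × 100 = 45.833%
Salt term: 16.6 × (-0.866) = -14.376
GC term: 0.41 × 45.833 = 18.792; length term: −500/48 = −10.417
Tm = 81.5 + (-14.376) + 18.792 − 10.417 = 75.499 → 75.5°C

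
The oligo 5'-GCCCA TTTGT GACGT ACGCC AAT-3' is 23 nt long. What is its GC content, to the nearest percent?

Base counts: A=5, G=5, C=7, T=6
G+C = 5 + 7 = 12 out of 23 bases
%GC = 12/23 × 100 = 52.17% ≈ 52%

52%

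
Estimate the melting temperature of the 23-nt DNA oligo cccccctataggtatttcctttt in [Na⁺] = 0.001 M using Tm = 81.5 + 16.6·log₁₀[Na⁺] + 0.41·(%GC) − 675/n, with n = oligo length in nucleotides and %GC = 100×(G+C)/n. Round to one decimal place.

Length n = 23. Scanning the sequence gives T=10, A=3, C=8, G=2.
G+C = 10, so %GC = 10/23 × 100 = 43.478%
Salt term: 16.6 × (-3) = -49.8
GC term: 0.41 × 43.478 = 17.826; length term: −675/23 = −29.348
Tm = 81.5 + (-49.8) + 17.826 − 29.348 = 20.178 → 20.2°C

20.2°C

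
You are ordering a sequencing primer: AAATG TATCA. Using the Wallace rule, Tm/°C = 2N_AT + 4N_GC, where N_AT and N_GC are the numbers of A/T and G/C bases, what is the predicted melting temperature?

24°C

Counting bases: C=1, T=3, G=1, A=5
A+T = 8, G+C = 2
Tm = 2×8 + 4×2 = 24°C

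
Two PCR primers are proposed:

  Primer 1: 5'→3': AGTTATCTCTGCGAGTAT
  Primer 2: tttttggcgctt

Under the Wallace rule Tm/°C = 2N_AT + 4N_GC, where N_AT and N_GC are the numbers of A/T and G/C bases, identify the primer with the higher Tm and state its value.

Primer 1, 50°C

Primer 1: A+T=11, G+C=7 → Tm = 2(11)+4(7) = 50°C
Primer 2: A+T=7, G+C=5 → Tm = 2(7)+4(5) = 34°C
50°C vs 34°C → primer 1 is higher.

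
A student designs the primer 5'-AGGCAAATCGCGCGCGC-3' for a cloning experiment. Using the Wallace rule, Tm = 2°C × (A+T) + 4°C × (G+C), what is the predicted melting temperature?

58°C

Counting bases: G=6, A=4, T=1, C=6
So N_AT = 5 and N_GC = 12.
Tm = 2(5) + 4(12) = 10 + 48 = 58°C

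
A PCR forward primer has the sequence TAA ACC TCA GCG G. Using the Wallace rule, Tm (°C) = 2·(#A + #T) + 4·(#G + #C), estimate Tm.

40°C

Base counts: C=4, G=3, A=4, T=2
A+T = 6, G+C = 7
Tm = 2×6 + 4×7 = 40°C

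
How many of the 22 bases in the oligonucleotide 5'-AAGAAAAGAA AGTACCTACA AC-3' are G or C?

7

Counting bases: T=2, G=3, C=4, A=13
G+C = 3 + 4 = 7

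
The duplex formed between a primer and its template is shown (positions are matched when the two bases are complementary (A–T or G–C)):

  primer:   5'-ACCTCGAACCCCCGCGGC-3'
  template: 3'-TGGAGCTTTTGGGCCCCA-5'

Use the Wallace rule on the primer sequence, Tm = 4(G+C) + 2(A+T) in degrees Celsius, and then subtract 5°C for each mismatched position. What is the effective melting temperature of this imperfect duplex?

44°C

Primer base counts: A=3, T=1, G=4, C=10 → A+T=4, G+C=14
Perfect-match Tm = 2(4) + 4(14) = 8 + 56 = 64°C
Mismatches (positions where the bases are not complementary): 4 (at positions 9, 10, 15, 18)
Effective Tm = 64 − 4×5 = 64 − 20 = 44°C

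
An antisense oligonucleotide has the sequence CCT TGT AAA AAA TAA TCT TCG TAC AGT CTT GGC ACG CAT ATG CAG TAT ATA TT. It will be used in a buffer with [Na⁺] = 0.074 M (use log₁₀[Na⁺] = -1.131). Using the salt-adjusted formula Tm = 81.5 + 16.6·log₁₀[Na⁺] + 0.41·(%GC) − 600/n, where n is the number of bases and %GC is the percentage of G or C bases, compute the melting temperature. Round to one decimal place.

65.3°C

Length n = 53. Base counts: T=18, A=17, G=8, C=10
G+C = 18, so %GC = 18/53 × 100 = 33.962%
Salt term: 16.6 × (-1.131) = -18.775
GC term: 0.41 × 33.962 = 13.924; length term: −600/53 = −11.321
Tm = 81.5 + (-18.775) + 13.924 − 11.321 = 65.328 → 65.3°C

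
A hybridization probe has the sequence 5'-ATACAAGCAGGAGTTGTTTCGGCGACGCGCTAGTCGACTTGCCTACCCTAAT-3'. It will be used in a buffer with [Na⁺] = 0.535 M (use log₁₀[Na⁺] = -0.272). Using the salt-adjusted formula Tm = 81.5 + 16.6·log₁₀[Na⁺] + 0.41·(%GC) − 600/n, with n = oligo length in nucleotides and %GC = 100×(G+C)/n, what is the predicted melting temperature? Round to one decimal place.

Length n = 52. Base counts: T=13, A=12, G=13, C=14
G+C = 27, so %GC = 27/52 × 100 = 51.923%
Salt term: 16.6 × (-0.272) = -4.515
GC term: 0.41 × 51.923 = 21.288; length term: −600/52 = −11.538
Tm = 81.5 + (-4.515) + 21.288 − 11.538 = 86.735 → 86.7°C

86.7°C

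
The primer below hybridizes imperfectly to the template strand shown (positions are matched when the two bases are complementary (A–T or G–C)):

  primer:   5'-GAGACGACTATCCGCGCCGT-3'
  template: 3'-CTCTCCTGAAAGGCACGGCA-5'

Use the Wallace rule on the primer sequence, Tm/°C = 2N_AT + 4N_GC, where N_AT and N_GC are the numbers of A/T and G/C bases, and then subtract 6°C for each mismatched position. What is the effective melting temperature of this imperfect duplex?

Primer base counts: A=4, T=3, G=6, C=7 → A+T=7, G+C=13
Perfect-match Tm = 2(7) + 4(13) = 14 + 52 = 66°C
Mismatches (positions where the bases are not complementary): 3 (at positions 5, 10, 15)
Effective Tm = 66 − 3×6 = 66 − 18 = 48°C

48°C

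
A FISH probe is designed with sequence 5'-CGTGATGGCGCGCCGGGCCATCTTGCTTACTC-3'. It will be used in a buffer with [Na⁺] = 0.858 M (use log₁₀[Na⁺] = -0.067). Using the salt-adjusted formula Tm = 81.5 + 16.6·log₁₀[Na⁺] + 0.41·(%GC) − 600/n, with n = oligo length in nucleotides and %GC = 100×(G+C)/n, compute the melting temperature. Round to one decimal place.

Length n = 32. Counting bases: T=8, G=10, C=11, A=3
G+C = 21, so %GC = 21/32 × 100 = 65.625%
Salt term: 16.6 × (-0.067) = -1.112
GC term: 0.41 × 65.625 = 26.906; length term: −600/32 = −18.75
Tm = 81.5 + (-1.112) + 26.906 − 18.75 = 88.544 → 88.5°C

88.5°C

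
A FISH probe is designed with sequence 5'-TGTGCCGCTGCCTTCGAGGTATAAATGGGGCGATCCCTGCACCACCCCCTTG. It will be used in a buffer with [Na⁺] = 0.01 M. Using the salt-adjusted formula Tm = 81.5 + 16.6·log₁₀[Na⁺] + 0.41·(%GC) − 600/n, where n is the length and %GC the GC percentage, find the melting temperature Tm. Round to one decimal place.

62.0°C

Length n = 52. C=18, T=12, G=14, A=8
G+C = 32, so %GC = 32/52 × 100 = 61.538%
Salt term: 16.6 × (-2) = -33.2
GC term: 0.41 × 61.538 = 25.231; length term: −600/52 = −11.538
Tm = 81.5 + (-33.2) + 25.231 − 11.538 = 61.993 → 62.0°C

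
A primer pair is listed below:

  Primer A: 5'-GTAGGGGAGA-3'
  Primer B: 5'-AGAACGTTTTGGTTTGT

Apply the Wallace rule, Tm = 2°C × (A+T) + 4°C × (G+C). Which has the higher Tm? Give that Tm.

Primer A: A+T=4, G+C=6 → Tm = 2(4)+4(6) = 32°C
Primer B: A+T=11, G+C=6 → Tm = 2(11)+4(6) = 46°C
32°C vs 46°C → primer B is higher.

Primer B, 46°C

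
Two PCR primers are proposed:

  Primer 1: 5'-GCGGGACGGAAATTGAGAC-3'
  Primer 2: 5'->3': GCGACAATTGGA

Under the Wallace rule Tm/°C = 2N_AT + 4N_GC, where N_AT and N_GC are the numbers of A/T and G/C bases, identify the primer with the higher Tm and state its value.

Primer 1: A+T=8, G+C=11 → Tm = 2(8)+4(11) = 60°C
Primer 2: A+T=6, G+C=6 → Tm = 2(6)+4(6) = 36°C
60°C vs 36°C → primer 1 is higher.

Primer 1, 60°C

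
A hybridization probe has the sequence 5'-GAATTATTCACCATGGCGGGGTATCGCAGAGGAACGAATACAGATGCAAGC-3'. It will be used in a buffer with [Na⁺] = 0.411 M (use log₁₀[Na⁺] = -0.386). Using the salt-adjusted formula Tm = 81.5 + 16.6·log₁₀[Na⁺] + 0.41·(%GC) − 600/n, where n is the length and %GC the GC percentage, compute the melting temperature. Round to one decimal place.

83.4°C

Length n = 51. Base counts: C=10, T=9, A=17, G=15
G+C = 25, so %GC = 25/51 × 100 = 49.02%
Salt term: 16.6 × (-0.386) = -6.408
GC term: 0.41 × 49.02 = 20.098; length term: −600/51 = −11.765
Tm = 81.5 + (-6.408) + 20.098 − 11.765 = 83.425 → 83.4°C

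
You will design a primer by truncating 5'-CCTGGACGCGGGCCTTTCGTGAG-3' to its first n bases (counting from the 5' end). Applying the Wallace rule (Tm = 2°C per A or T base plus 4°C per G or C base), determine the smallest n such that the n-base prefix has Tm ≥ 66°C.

n = 19

First 18 bases: CCTGGACGCGGGCCTTTC → Tm = 62°C (< 66°C)
First 19 bases: CCTGGACGCGGGCCTTTCG → Tm = 66°C (≥ 66°C)
Each additional base adds 2°C (A/T) or 4°C (G/C), so Tm is non-decreasing in n; n = 19 is the first length to reach 66°C.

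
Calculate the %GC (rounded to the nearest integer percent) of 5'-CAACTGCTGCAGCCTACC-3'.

Scanning the sequence gives A=4, G=3, T=3, C=8.
G+C = 3 + 8 = 11 out of 18 bases
%GC = 11/18 × 100 = 61.11% ≈ 61%

61%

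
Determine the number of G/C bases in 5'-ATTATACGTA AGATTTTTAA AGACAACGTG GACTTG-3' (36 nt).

Scanning the sequence gives T=12, A=13, G=7, C=4.
G+C = 7 + 4 = 11

11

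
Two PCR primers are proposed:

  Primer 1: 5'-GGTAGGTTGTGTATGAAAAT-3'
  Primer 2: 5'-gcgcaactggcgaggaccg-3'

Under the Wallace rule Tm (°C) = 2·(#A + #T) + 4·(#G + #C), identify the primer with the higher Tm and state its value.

Primer 1: A+T=13, G+C=7 → Tm = 2(13)+4(7) = 54°C
Primer 2: A+T=5, G+C=14 → Tm = 2(5)+4(14) = 66°C
54°C vs 66°C → primer 2 is higher.

Primer 2, 66°C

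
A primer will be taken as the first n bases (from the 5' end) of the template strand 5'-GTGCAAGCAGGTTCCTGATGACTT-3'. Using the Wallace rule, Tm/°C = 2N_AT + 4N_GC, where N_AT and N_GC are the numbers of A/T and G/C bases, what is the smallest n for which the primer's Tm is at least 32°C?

First 9 bases: GTGCAAGCA → Tm = 28°C (< 32°C)
First 10 bases: GTGCAAGCAG → Tm = 32°C (≥ 32°C)
Each additional base adds 2°C (A/T) or 4°C (G/C), so Tm is non-decreasing in n; n = 10 is the first length to reach 32°C.

n = 10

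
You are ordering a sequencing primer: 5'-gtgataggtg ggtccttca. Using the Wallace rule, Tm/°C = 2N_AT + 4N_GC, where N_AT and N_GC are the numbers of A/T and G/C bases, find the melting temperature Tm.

C=3, T=6, A=3, G=7
A+T = 9, G+C = 10
Tm = 4·10 + 2·9 = 40 + 18 = 58°C

58°C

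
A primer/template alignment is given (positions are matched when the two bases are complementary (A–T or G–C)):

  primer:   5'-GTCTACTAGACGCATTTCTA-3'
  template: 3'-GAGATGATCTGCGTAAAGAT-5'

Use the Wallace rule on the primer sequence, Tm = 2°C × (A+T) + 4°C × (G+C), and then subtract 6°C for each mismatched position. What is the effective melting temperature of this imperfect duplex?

50°C

Primer base counts: A=5, T=7, G=3, C=5 → A+T=12, G+C=8
Perfect-match Tm = 2(12) + 4(8) = 24 + 32 = 56°C
Mismatches (positions where the bases are not complementary): 1 (at position 1)
Effective Tm = 56 − 1×6 = 56 − 6 = 50°C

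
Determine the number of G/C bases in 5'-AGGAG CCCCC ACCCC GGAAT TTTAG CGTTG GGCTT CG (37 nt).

Counting bases: T=8, A=6, C=12, G=11
G+C = 11 + 12 = 23

23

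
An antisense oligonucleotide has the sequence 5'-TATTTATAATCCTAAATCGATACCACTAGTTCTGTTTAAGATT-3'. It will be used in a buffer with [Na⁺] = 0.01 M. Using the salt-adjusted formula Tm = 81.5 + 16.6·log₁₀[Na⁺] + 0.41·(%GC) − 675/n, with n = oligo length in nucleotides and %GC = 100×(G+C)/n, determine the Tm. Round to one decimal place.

Length n = 43. Scanning the sequence gives C=7, A=14, T=18, G=4.
G+C = 11, so %GC = 11/43 × 100 = 25.581%
Salt term: 16.6 × (-2) = -33.2
GC term: 0.41 × 25.581 = 10.488; length term: −675/43 = −15.698
Tm = 81.5 + (-33.2) + 10.488 − 15.698 = 43.09 → 43.1°C

43.1°C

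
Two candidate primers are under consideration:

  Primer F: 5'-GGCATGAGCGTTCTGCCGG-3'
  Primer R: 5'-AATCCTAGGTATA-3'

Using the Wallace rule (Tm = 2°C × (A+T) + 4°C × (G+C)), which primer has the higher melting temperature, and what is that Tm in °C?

Primer F: A+T=6, G+C=13 → Tm = 2(6)+4(13) = 64°C
Primer R: A+T=9, G+C=4 → Tm = 2(9)+4(4) = 34°C
64°C vs 34°C → primer F is higher.

Primer F, 64°C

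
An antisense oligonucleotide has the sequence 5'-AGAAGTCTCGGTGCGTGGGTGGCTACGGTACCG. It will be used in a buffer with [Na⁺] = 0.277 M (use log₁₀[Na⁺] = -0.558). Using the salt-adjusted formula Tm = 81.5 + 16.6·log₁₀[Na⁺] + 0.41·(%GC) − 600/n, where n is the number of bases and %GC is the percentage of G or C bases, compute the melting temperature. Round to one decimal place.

Length n = 33. Scanning the sequence gives G=14, A=5, T=7, C=7.
G+C = 21, so %GC = 21/33 × 100 = 63.636%
Salt term: 16.6 × (-0.558) = -9.263
GC term: 0.41 × 63.636 = 26.091; length term: −600/33 = −18.182
Tm = 81.5 + (-9.263) + 26.091 − 18.182 = 80.146 → 80.1°C

80.1°C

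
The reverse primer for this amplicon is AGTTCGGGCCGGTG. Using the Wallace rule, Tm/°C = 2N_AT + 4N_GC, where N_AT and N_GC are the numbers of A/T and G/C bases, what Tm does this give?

48°C

Base counts: C=3, G=7, A=1, T=3
AT pairs contribute 4, GC pairs contribute 10.
Tm = 4·10 + 2·4 = 40 + 8 = 48°C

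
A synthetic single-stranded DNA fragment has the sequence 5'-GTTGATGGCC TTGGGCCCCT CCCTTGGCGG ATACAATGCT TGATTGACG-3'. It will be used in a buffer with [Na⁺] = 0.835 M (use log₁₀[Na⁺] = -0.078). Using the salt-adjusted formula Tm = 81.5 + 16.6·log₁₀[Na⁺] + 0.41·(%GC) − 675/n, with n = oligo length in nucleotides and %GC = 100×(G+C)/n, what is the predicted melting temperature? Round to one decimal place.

Length n = 49. C=13, A=7, G=15, T=14
G+C = 28, so %GC = 28/49 × 100 = 57.143%
Salt term: 16.6 × (-0.078) = -1.295
GC term: 0.41 × 57.143 = 23.429; length term: −675/49 = −13.776
Tm = 81.5 + (-1.295) + 23.429 − 13.776 = 89.858 → 89.9°C

89.9°C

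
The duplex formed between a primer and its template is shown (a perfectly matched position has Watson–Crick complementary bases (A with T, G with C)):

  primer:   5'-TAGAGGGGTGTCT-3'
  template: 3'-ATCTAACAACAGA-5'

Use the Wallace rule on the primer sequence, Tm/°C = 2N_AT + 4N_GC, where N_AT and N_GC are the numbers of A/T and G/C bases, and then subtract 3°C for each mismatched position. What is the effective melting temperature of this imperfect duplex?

Primer base counts: A=2, T=4, G=6, C=1 → A+T=6, G+C=7
Perfect-match Tm = 2(6) + 4(7) = 12 + 28 = 40°C
Mismatches (positions where the bases are not complementary): 3 (at positions 5, 6, 8)
Effective Tm = 40 − 3×3 = 40 − 9 = 31°C

31°C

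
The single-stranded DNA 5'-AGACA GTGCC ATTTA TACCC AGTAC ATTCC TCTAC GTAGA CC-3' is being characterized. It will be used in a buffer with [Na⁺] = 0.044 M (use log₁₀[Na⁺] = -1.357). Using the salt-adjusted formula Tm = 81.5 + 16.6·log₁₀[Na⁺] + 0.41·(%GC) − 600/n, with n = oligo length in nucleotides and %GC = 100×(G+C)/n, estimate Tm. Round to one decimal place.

63.2°C

Length n = 42. T=11, C=13, G=6, A=12
G+C = 19, so %GC = 19/42 × 100 = 45.238%
Salt term: 16.6 × (-1.357) = -22.526
GC term: 0.41 × 45.238 = 18.548; length term: −600/42 = −14.286
Tm = 81.5 + (-22.526) + 18.548 − 14.286 = 63.236 → 63.2°C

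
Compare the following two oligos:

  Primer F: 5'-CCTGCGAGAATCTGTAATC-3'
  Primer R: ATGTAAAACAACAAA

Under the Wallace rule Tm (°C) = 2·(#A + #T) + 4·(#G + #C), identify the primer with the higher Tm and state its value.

Primer F: A+T=10, G+C=9 → Tm = 2(10)+4(9) = 56°C
Primer R: A+T=12, G+C=3 → Tm = 2(12)+4(3) = 36°C
56°C vs 36°C → primer F is higher.

Primer F, 56°C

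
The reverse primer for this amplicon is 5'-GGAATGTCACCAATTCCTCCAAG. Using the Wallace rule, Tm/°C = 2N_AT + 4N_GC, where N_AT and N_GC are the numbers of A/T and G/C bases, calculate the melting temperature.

Scanning the sequence gives A=7, G=4, T=5, C=7.
A+T = 12, G+C = 11
Tm = 4·11 + 2·12 = 44 + 24 = 68°C

68°C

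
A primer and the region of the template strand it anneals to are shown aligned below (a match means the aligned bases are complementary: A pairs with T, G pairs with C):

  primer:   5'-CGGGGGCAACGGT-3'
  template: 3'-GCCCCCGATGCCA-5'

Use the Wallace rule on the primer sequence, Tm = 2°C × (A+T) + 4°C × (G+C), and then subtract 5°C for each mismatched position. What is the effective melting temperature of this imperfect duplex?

Primer base counts: A=2, T=1, G=7, C=3 → A+T=3, G+C=10
Perfect-match Tm = 2(3) + 4(10) = 6 + 40 = 46°C
Mismatches (positions where the bases are not complementary): 1 (at position 8)
Effective Tm = 46 − 1×5 = 46 − 5 = 41°C

41°C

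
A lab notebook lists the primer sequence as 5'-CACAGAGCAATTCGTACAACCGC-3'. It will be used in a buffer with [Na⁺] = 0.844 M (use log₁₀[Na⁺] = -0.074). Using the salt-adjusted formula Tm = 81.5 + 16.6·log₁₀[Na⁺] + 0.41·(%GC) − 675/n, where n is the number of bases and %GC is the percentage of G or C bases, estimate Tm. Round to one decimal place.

72.3°C

Length n = 23. T=3, C=8, G=4, A=8
G+C = 12, so %GC = 12/23 × 100 = 52.174%
Salt term: 16.6 × (-0.074) = -1.228
GC term: 0.41 × 52.174 = 21.391; length term: −675/23 = −29.348
Tm = 81.5 + (-1.228) + 21.391 − 29.348 = 72.315 → 72.3°C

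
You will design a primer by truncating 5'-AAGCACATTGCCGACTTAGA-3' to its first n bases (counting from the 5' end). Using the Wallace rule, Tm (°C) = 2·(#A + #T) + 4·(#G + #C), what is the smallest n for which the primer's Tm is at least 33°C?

First 11 bases: AAGCACATTGC → Tm = 32°C (< 33°C)
First 12 bases: AAGCACATTGCC → Tm = 36°C (≥ 33°C)
Each additional base adds 2°C (A/T) or 4°C (G/C), so Tm is non-decreasing in n; n = 12 is the first length to reach 33°C.

n = 12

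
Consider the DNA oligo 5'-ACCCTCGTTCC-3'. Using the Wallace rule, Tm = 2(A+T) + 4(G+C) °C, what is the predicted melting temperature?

Base counts: G=1, C=6, T=3, A=1
So N_AT = 4 and N_GC = 7.
Tm = 2(4) + 4(7) = 8 + 28 = 36°C

36°C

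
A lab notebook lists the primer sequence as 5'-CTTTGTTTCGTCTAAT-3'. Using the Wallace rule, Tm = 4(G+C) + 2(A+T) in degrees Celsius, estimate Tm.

42°C

A=2, G=2, T=9, C=3
A+T = 11, G+C = 5
Tm = 2×11 + 4×5 = 42°C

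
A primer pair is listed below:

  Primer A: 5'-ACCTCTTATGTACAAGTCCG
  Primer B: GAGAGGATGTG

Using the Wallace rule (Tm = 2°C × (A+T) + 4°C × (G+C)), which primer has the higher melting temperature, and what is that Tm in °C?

Primer A: A+T=11, G+C=9 → Tm = 2(11)+4(9) = 58°C
Primer B: A+T=5, G+C=6 → Tm = 2(5)+4(6) = 34°C
58°C vs 34°C → primer A is higher.

Primer A, 58°C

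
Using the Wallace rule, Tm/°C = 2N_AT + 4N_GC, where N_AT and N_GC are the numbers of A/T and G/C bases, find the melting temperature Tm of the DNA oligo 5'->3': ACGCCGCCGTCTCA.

48°C

Counting bases: C=7, A=2, G=3, T=2
AT pairs contribute 4, GC pairs contribute 10.
Tm = 2×4 + 4×10 = 48°C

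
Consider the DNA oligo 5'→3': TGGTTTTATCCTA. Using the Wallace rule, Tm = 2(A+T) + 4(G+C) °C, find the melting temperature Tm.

Base counts: T=7, A=2, G=2, C=2
A+T = 9, G+C = 4
Tm = 4·4 + 2·9 = 16 + 18 = 34°C

34°C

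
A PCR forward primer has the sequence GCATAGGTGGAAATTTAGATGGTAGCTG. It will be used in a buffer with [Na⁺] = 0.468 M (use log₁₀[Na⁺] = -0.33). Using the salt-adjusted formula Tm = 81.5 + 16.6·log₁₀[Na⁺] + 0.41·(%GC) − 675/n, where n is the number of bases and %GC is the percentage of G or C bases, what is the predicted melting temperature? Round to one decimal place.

Length n = 28. Base counts: C=2, G=10, T=8, A=8
G+C = 12, so %GC = 12/28 × 100 = 42.857%
Salt term: 16.6 × (-0.33) = -5.478
GC term: 0.41 × 42.857 = 17.571; length term: −675/28 = −24.107
Tm = 81.5 + (-5.478) + 17.571 − 24.107 = 69.486 → 69.5°C

69.5°C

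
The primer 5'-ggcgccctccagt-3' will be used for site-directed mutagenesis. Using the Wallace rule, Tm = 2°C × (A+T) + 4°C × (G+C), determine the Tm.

Base counts: T=2, A=1, G=4, C=6
A+T = 3, G+C = 10
Tm = 4·10 + 2·3 = 40 + 6 = 46°C

46°C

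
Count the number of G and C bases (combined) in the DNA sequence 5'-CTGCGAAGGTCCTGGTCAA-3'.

11

Base counts: G=6, A=4, T=4, C=5
Total G or C: 6 + 5 = 11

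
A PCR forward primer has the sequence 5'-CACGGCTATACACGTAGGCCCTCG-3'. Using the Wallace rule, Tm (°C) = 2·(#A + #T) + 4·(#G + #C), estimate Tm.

C=9, A=5, T=4, G=6
A+T = 9, G+C = 15
Tm = 4·15 + 2·9 = 60 + 18 = 78°C

78°C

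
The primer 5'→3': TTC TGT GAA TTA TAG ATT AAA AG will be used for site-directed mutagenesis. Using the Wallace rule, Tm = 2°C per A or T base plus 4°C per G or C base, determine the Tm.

Counting bases: T=9, C=1, A=9, G=4
AT pairs contribute 18, GC pairs contribute 5.
Tm = 4·5 + 2·18 = 20 + 36 = 56°C

56°C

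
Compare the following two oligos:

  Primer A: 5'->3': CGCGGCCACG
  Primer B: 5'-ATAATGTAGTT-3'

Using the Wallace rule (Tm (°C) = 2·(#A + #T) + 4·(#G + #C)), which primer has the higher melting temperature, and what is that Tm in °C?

Primer A, 38°C

Primer A: A+T=1, G+C=9 → Tm = 2(1)+4(9) = 38°C
Primer B: A+T=9, G+C=2 → Tm = 2(9)+4(2) = 26°C
38°C vs 26°C → primer A is higher.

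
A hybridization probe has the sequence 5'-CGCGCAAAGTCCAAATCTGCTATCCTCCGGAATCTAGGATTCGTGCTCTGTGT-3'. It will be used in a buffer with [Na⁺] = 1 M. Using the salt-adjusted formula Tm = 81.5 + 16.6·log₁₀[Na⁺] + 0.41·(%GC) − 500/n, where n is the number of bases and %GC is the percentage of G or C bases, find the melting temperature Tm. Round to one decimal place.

93.0°C

Length n = 53. Counting bases: T=15, G=12, A=11, C=15
G+C = 27, so %GC = 27/53 × 100 = 50.943%
Salt term: 16.6 × (0) = 0
GC term: 0.41 × 50.943 = 20.887; length term: −500/53 = −9.434
Tm = 81.5 + (0) + 20.887 − 9.434 = 92.953 → 93.0°C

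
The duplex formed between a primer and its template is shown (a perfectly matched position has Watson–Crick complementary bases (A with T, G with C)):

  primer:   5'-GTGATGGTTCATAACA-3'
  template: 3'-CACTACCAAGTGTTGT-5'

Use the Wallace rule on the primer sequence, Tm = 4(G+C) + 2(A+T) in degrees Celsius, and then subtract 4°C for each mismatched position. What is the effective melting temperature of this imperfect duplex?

Primer base counts: A=5, T=5, G=4, C=2 → A+T=10, G+C=6
Perfect-match Tm = 2(10) + 4(6) = 20 + 24 = 44°C
Mismatches (positions where the bases are not complementary): 1 (at position 12)
Effective Tm = 44 − 1×4 = 44 − 4 = 40°C

40°C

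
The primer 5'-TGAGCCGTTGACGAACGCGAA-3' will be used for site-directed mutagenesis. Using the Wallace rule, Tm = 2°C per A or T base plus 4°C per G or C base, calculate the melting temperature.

Base counts: T=3, G=7, A=6, C=5
So N_AT = 9 and N_GC = 12.
Tm = 2(9) + 4(12) = 18 + 48 = 66°C

66°C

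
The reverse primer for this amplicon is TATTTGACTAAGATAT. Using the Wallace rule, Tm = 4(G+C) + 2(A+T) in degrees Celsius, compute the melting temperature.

Scanning the sequence gives C=1, T=7, A=6, G=2.
A+T = 13, G+C = 3
Tm = 2(13) + 4(3) = 26 + 12 = 38°C

38°C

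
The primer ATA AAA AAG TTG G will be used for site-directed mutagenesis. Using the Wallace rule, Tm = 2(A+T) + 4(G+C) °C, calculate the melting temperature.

T=3, G=3, C=0, A=7
AT pairs contribute 10, GC pairs contribute 3.
Tm = 4·3 + 2·10 = 12 + 20 = 32°C

32°C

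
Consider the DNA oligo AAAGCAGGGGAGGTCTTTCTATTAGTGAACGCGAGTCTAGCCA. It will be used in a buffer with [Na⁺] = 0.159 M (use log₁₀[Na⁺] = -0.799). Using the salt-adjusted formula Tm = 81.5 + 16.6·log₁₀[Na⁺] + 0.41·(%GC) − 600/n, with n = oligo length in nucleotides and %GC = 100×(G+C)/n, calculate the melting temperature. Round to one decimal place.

74.3°C

Length n = 43. G=13, T=10, C=8, A=12
G+C = 21, so %GC = 21/43 × 100 = 48.837%
Salt term: 16.6 × (-0.799) = -13.263
GC term: 0.41 × 48.837 = 20.023; length term: −600/43 = −13.953
Tm = 81.5 + (-13.263) + 20.023 − 13.953 = 74.307 → 74.3°C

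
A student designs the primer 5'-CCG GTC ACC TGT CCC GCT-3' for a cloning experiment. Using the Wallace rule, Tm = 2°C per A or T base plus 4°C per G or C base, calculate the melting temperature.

Counting bases: T=4, C=9, A=1, G=4
A+T = 5, G+C = 13
Tm = 2(5) + 4(13) = 10 + 52 = 62°C

62°C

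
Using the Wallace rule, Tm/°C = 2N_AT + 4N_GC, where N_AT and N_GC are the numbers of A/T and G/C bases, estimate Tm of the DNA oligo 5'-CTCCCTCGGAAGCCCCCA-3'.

62°C

C=10, T=2, G=3, A=3
AT pairs contribute 5, GC pairs contribute 13.
Tm = 2(5) + 4(13) = 10 + 52 = 62°C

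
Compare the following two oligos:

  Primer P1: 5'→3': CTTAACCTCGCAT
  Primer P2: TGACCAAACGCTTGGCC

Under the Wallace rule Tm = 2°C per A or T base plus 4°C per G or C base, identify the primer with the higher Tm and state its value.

Primer P2, 54°C

Primer P1: A+T=7, G+C=6 → Tm = 2(7)+4(6) = 38°C
Primer P2: A+T=7, G+C=10 → Tm = 2(7)+4(10) = 54°C
38°C vs 54°C → primer P2 is higher.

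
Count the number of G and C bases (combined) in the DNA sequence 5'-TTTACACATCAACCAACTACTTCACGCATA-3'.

Counting bases: T=8, G=1, C=10, A=11
G+C = 1 + 10 = 11

11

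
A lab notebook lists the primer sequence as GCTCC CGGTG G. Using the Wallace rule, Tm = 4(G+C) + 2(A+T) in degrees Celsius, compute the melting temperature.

Scanning the sequence gives A=0, C=4, G=5, T=2.
A+T = 2, G+C = 9
Tm = 4·9 + 2·2 = 36 + 4 = 40°C

40°C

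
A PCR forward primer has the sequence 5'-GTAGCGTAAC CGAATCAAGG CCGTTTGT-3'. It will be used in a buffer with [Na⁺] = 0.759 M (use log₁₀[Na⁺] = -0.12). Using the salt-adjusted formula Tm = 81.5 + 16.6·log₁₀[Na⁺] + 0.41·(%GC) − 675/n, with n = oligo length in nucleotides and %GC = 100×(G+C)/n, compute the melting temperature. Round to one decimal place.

75.9°C

Length n = 28. Scanning the sequence gives C=6, A=7, T=7, G=8.
G+C = 14, so %GC = 14/28 × 100 = 50%
Salt term: 16.6 × (-0.12) = -1.992
GC term: 0.41 × 50 = 20.5; length term: −675/28 = −24.107
Tm = 81.5 + (-1.992) + 20.5 − 24.107 = 75.901 → 75.9°C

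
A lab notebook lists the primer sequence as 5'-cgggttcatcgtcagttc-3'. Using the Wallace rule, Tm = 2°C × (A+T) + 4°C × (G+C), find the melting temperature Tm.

G=5, T=6, A=2, C=5
AT pairs contribute 8, GC pairs contribute 10.
Tm = 2(8) + 4(10) = 16 + 40 = 56°C

56°C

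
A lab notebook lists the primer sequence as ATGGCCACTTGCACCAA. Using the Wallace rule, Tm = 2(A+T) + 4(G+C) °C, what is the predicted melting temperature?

52°C

Scanning the sequence gives G=3, A=5, C=6, T=3.
A+T = 8, G+C = 9
Tm = 4·9 + 2·8 = 36 + 16 = 52°C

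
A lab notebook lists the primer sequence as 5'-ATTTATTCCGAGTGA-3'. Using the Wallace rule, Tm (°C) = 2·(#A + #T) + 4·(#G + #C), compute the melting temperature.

G=3, A=4, T=6, C=2
AT pairs contribute 10, GC pairs contribute 5.
Tm = 2×10 + 4×5 = 40°C

40°C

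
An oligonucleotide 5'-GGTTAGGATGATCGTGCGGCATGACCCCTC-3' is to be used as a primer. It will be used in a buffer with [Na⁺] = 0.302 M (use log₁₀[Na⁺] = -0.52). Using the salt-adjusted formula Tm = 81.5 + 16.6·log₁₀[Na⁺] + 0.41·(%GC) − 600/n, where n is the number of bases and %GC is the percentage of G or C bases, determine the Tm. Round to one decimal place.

Length n = 30. Scanning the sequence gives T=7, A=5, G=10, C=8.
G+C = 18, so %GC = 18/30 × 100 = 60%
Salt term: 16.6 × (-0.52) = -8.632
GC term: 0.41 × 60 = 24.6; length term: −600/30 = −20
Tm = 81.5 + (-8.632) + 24.6 − 20 = 77.468 → 77.5°C

77.5°C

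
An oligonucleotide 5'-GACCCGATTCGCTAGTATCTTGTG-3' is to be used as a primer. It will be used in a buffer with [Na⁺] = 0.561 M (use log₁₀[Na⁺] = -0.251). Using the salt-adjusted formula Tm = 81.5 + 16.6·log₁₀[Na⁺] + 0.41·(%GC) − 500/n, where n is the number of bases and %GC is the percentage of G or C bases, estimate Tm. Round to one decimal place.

77.0°C

Length n = 24. A=4, C=6, T=8, G=6
G+C = 12, so %GC = 12/24 × 100 = 50%
Salt term: 16.6 × (-0.251) = -4.167
GC term: 0.41 × 50 = 20.5; length term: −500/24 = −20.833
Tm = 81.5 + (-4.167) + 20.5 − 20.833 = 77 → 77.0°C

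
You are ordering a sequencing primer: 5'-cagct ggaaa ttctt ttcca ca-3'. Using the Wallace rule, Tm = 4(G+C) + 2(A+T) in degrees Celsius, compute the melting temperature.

62°C

Counting bases: C=6, G=3, A=6, T=7
AT pairs contribute 13, GC pairs contribute 9.
Tm = 4·9 + 2·13 = 36 + 26 = 62°C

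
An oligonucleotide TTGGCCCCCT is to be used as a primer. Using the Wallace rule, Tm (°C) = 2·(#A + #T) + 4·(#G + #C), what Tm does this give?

34°C

Scanning the sequence gives C=5, A=0, T=3, G=2.
So N_AT = 3 and N_GC = 7.
Tm = 2(3) + 4(7) = 6 + 28 = 34°C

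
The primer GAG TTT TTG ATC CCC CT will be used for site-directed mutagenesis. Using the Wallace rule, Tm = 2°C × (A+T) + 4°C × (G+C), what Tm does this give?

Counting bases: C=5, T=7, A=2, G=3
A+T = 9, G+C = 8
Tm = 2×9 + 4×8 = 50°C

50°C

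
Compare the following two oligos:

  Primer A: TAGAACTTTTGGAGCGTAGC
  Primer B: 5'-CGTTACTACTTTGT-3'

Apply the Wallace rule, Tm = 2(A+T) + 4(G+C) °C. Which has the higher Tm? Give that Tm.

Primer A: A+T=11, G+C=9 → Tm = 2(11)+4(9) = 58°C
Primer B: A+T=9, G+C=5 → Tm = 2(9)+4(5) = 38°C
58°C vs 38°C → primer A is higher.

Primer A, 58°C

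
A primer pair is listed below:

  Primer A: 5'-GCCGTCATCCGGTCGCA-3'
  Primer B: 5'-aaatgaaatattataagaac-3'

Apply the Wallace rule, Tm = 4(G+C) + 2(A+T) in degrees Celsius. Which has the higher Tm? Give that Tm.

Primer A, 58°C

Primer A: A+T=5, G+C=12 → Tm = 2(5)+4(12) = 58°C
Primer B: A+T=17, G+C=3 → Tm = 2(17)+4(3) = 46°C
58°C vs 46°C → primer A is higher.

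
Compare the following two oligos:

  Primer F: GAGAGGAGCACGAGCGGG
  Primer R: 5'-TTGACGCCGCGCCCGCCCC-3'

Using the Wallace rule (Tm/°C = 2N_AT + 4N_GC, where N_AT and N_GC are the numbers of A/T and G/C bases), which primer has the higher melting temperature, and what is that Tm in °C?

Primer F: A+T=5, G+C=13 → Tm = 2(5)+4(13) = 62°C
Primer R: A+T=3, G+C=16 → Tm = 2(3)+4(16) = 70°C
62°C vs 70°C → primer R is higher.

Primer R, 70°C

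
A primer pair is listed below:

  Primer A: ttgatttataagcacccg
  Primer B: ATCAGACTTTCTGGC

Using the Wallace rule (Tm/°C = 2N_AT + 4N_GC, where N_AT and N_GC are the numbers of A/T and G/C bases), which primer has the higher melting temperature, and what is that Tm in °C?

Primer A: A+T=11, G+C=7 → Tm = 2(11)+4(7) = 50°C
Primer B: A+T=8, G+C=7 → Tm = 2(8)+4(7) = 44°C
50°C vs 44°C → primer A is higher.

Primer A, 50°C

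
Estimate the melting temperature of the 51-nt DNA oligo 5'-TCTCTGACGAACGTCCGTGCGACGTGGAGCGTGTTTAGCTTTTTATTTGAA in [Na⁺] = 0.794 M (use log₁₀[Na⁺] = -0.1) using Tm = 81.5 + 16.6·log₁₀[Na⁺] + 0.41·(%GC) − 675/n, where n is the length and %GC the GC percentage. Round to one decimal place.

Length n = 51. Base counts: C=10, T=18, G=14, A=9
G+C = 24, so %GC = 24/51 × 100 = 47.059%
Salt term: 16.6 × (-0.1) = -1.66
GC term: 0.41 × 47.059 = 19.294; length term: −675/51 = −13.235
Tm = 81.5 + (-1.66) + 19.294 − 13.235 = 85.899 → 85.9°C

85.9°C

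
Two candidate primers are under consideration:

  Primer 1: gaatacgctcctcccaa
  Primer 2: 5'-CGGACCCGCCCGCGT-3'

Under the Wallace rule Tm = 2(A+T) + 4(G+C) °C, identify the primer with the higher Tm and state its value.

Primer 1: A+T=8, G+C=9 → Tm = 2(8)+4(9) = 52°C
Primer 2: A+T=2, G+C=13 → Tm = 2(2)+4(13) = 56°C
52°C vs 56°C → primer 2 is higher.

Primer 2, 56°C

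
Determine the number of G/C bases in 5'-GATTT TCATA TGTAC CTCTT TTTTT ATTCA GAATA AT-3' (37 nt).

8

T=19, A=10, C=5, G=3
Total G or C: 3 + 5 = 8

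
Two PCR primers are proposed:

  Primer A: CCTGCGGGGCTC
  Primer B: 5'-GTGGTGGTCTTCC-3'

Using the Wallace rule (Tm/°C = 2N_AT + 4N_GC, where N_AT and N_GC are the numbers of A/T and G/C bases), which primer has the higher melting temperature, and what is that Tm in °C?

Primer A: A+T=2, G+C=10 → Tm = 2(2)+4(10) = 44°C
Primer B: A+T=5, G+C=8 → Tm = 2(5)+4(8) = 42°C
44°C vs 42°C → primer A is higher.

Primer A, 44°C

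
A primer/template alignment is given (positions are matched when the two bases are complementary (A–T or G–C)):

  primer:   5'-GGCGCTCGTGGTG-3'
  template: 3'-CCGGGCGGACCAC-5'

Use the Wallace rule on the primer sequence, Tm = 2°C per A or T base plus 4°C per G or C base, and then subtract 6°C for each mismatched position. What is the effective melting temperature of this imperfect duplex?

Primer base counts: A=0, T=3, G=7, C=3 → A+T=3, G+C=10
Perfect-match Tm = 2(3) + 4(10) = 6 + 40 = 46°C
Mismatches (positions where the bases are not complementary): 3 (at positions 4, 6, 8)
Effective Tm = 46 − 3×6 = 46 − 18 = 28°C

28°C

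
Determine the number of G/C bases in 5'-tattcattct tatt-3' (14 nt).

Base counts: A=3, C=2, G=0, T=9
Total G or C: 0 + 2 = 2

2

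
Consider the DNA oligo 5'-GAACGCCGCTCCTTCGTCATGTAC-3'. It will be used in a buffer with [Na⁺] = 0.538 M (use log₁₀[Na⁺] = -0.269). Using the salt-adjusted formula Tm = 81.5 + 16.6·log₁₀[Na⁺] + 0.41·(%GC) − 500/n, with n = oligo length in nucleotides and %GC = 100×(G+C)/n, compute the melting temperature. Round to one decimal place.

80.1°C

Length n = 24. Base counts: C=9, T=6, G=5, A=4
G+C = 14, so %GC = 14/24 × 100 = 58.333%
Salt term: 16.6 × (-0.269) = -4.465
GC term: 0.41 × 58.333 = 23.917; length term: −500/24 = −20.833
Tm = 81.5 + (-4.465) + 23.917 − 20.833 = 80.119 → 80.1°C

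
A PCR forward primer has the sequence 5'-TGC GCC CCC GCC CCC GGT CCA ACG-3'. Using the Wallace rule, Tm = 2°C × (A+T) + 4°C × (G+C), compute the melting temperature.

Base counts: A=2, C=14, G=6, T=2
A+T = 4, G+C = 20
Tm = 2(4) + 4(20) = 8 + 80 = 88°C

88°C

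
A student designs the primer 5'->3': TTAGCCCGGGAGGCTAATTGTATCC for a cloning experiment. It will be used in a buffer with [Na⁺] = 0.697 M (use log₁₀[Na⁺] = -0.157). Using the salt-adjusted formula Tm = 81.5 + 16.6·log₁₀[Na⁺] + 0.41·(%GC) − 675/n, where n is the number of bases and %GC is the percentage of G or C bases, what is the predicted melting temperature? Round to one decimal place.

Length n = 25. T=7, A=5, C=6, G=7
G+C = 13, so %GC = 13/25 × 100 = 52%
Salt term: 16.6 × (-0.157) = -2.606
GC term: 0.41 × 52 = 21.32; length term: −675/25 = −27
Tm = 81.5 + (-2.606) + 21.32 − 27 = 73.214 → 73.2°C

73.2°C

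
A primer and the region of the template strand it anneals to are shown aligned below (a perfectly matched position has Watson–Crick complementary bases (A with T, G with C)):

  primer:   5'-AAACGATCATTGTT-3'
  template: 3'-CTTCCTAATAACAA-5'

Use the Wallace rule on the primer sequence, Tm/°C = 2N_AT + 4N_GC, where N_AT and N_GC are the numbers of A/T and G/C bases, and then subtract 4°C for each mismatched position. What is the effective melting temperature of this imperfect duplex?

Primer base counts: A=5, T=5, G=2, C=2 → A+T=10, G+C=4
Perfect-match Tm = 2(10) + 4(4) = 20 + 16 = 36°C
Mismatches (positions where the bases are not complementary): 3 (at positions 1, 4, 8)
Effective Tm = 36 − 3×4 = 36 − 12 = 24°C

24°C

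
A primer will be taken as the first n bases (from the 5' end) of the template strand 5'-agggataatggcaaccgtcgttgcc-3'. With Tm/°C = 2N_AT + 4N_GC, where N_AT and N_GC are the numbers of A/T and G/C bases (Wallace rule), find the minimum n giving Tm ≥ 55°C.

n = 19

First 18 bases: AGGGATAATGGCAACCGT → Tm = 54°C (< 55°C)
First 19 bases: AGGGATAATGGCAACCGTC → Tm = 58°C (≥ 55°C)
Since every base adds ≥2°C, Tm only increases with n, so the threshold is first crossed at n = 19.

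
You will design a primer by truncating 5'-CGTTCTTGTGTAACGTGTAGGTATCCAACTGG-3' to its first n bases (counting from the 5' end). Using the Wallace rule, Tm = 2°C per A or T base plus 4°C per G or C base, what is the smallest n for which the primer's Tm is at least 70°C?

First 24 bases: CGTTCTTGTGTAACGTGTAGGTAT → Tm = 68°C (< 70°C)
First 25 bases: CGTTCTTGTGTAACGTGTAGGTATC → Tm = 72°C (≥ 70°C)
Since every base adds ≥2°C, Tm only increases with n, so the threshold is first crossed at n = 25.

n = 25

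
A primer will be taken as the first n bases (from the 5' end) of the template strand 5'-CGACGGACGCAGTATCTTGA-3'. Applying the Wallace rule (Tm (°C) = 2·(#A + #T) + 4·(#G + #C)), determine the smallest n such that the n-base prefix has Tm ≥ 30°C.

n = 9

First 8 bases: CGACGGAC → Tm = 28°C (< 30°C)
First 9 bases: CGACGGACG → Tm = 32°C (≥ 30°C)
Since every base adds ≥2°C, Tm only increases with n, so the threshold is first crossed at n = 9.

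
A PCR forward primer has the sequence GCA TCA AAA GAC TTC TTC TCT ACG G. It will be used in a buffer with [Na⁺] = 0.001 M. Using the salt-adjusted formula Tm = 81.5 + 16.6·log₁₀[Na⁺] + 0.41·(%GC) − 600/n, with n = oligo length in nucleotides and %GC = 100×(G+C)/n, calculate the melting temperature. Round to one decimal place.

Length n = 25. Counting bases: G=4, C=7, T=7, A=7
G+C = 11, so %GC = 11/25 × 100 = 44%
Salt term: 16.6 × (-3) = -49.8
GC term: 0.41 × 44 = 18.04; length term: −600/25 = −24
Tm = 81.5 + (-49.8) + 18.04 − 24 = 25.74 → 25.7°C

25.7°C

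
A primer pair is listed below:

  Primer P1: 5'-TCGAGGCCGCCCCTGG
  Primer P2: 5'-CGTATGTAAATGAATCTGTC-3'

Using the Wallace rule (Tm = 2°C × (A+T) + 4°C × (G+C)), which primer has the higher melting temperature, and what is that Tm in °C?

Primer P1: A+T=3, G+C=13 → Tm = 2(3)+4(13) = 58°C
Primer P2: A+T=13, G+C=7 → Tm = 2(13)+4(7) = 54°C
58°C vs 54°C → primer P1 is higher.

Primer P1, 58°C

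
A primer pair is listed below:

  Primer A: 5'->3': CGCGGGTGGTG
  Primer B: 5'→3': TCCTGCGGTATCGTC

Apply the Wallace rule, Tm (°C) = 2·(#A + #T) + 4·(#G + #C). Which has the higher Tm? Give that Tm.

Primer B, 48°C

Primer A: A+T=2, G+C=9 → Tm = 2(2)+4(9) = 40°C
Primer B: A+T=6, G+C=9 → Tm = 2(6)+4(9) = 48°C
40°C vs 48°C → primer B is higher.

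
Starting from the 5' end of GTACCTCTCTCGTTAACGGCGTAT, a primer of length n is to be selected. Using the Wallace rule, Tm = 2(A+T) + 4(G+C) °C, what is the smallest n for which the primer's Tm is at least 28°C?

n = 9

First 8 bases: GTACCTCT → Tm = 24°C (< 28°C)
First 9 bases: GTACCTCTC → Tm = 28°C (≥ 28°C)
Since every base adds ≥2°C, Tm only increases with n, so the threshold is first crossed at n = 9.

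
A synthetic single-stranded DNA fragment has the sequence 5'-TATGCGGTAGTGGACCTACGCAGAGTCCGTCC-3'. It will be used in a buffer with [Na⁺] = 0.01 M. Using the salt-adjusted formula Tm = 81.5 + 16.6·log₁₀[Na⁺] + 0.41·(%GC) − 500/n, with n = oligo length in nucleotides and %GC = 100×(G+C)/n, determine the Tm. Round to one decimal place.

Length n = 32. C=9, G=10, T=7, A=6
G+C = 19, so %GC = 19/32 × 100 = 59.375%
Salt term: 16.6 × (-2) = -33.2
GC term: 0.41 × 59.375 = 24.344; length term: −500/32 = −15.625
Tm = 81.5 + (-33.2) + 24.344 − 15.625 = 57.019 → 57.0°C

57.0°C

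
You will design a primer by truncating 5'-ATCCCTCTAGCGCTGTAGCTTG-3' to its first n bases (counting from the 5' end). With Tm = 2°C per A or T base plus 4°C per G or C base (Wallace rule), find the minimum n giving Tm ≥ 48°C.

First 14 bases: ATCCCTCTAGCGCT → Tm = 44°C (< 48°C)
First 15 bases: ATCCCTCTAGCGCTG → Tm = 48°C (≥ 48°C)
Since every base adds ≥2°C, Tm only increases with n, so the threshold is first crossed at n = 15.

n = 15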